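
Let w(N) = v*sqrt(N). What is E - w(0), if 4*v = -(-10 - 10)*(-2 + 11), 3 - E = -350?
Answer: 353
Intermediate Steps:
E = 353 (E = 3 - 1*(-350) = 3 + 350 = 353)
v = 45 (v = (-(-10 - 10)*(-2 + 11))/4 = (-(-20)*9)/4 = (-1*(-180))/4 = (1/4)*180 = 45)
w(N) = 45*sqrt(N)
E - w(0) = 353 - 45*sqrt(0) = 353 - 45*0 = 353 - 1*0 = 353 + 0 = 353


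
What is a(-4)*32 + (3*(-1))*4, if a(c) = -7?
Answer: -236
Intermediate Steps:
a(-4)*32 + (3*(-1))*4 = -7*32 + (3*(-1))*4 = -224 - 3*4 = -224 - 12 = -236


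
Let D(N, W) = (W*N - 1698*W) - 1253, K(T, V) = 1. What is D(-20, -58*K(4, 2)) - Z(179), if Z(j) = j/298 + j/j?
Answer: 29320041/298 ≈ 98389.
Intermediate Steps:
D(N, W) = -1253 - 1698*W + N*W (D(N, W) = (N*W - 1698*W) - 1253 = (-1698*W + N*W) - 1253 = -1253 - 1698*W + N*W)
Z(j) = 1 + j/298 (Z(j) = j*(1/298) + 1 = j/298 + 1 = 1 + j/298)
D(-20, -58*K(4, 2)) - Z(179) = (-1253 - (-98484) - (-1160)) - (1 + (1/298)*179) = (-1253 - 1698*(-58) - 20*(-58)) - (1 + 179/298) = (-1253 + 98484 + 1160) - 1*477/298 = 98391 - 477/298 = 29320041/298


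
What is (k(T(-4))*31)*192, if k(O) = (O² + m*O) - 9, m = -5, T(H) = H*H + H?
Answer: 446400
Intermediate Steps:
T(H) = H + H² (T(H) = H² + H = H + H²)
k(O) = -9 + O² - 5*O (k(O) = (O² - 5*O) - 9 = -9 + O² - 5*O)
(k(T(-4))*31)*192 = ((-9 + (-4*(1 - 4))² - (-20)*(1 - 4))*31)*192 = ((-9 + (-4*(-3))² - (-20)*(-3))*31)*192 = ((-9 + 12² - 5*12)*31)*192 = ((-9 + 144 - 60)*31)*192 = (75*31)*192 = 2325*192 = 446400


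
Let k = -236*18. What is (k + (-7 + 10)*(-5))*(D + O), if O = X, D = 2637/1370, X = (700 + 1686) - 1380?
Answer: -5886593391/1370 ≈ -4.2968e+6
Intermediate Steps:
X = 1006 (X = 2386 - 1380 = 1006)
D = 2637/1370 (D = 2637*(1/1370) = 2637/1370 ≈ 1.9248)
O = 1006
k = -4248
(k + (-7 + 10)*(-5))*(D + O) = (-4248 + (-7 + 10)*(-5))*(2637/1370 + 1006) = (-4248 + 3*(-5))*(1380857/1370) = (-4248 - 15)*(1380857/1370) = -4263*1380857/1370 = -5886593391/1370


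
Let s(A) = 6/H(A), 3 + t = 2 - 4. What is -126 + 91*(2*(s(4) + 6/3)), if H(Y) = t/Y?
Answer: -3178/5 ≈ -635.60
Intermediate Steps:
t = -5 (t = -3 + (2 - 4) = -3 - 2 = -5)
H(Y) = -5/Y
s(A) = -6*A/5 (s(A) = 6/((-5/A)) = 6*(-A/5) = -6*A/5)
-126 + 91*(2*(s(4) + 6/3)) = -126 + 91*(2*(-6/5*4 + 6/3)) = -126 + 91*(2*(-24/5 + 6*(⅓))) = -126 + 91*(2*(-24/5 + 2)) = -126 + 91*(2*(-14/5)) = -126 + 91*(-28/5) = -126 - 2548/5 = -3178/5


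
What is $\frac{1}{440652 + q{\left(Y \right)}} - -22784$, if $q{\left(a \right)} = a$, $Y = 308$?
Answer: $\frac{10046832641}{440960} \approx 22784.0$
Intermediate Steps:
$\frac{1}{440652 + q{\left(Y \right)}} - -22784 = \frac{1}{440652 + 308} - -22784 = \frac{1}{440960} + 22784 = \frac{10046832641}{440960}$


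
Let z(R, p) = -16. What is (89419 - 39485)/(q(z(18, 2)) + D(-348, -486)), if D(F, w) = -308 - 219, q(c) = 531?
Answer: 24967/2 ≈ 12484.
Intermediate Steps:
D(F, w) = -527
(89419 - 39485)/(q(z(18, 2)) + D(-348, -486)) = (89419 - 39485)/(531 - 527) = 49934/4 = 49934*(¼) = 24967/2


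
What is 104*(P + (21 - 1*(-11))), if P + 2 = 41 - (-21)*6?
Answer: 20488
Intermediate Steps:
P = 165 (P = -2 + (41 - (-21)*6) = -2 + (41 - 1*(-126)) = -2 + (41 + 126) = -2 + 167 = 165)
104*(P + (21 - 1*(-11))) = 104*(165 + (21 - 1*(-11))) = 104*(165 + (21 + 11)) = 104*(165 + 32) = 104*197 = 20488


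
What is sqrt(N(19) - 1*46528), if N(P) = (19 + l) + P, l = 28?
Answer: I*sqrt(46462) ≈ 215.55*I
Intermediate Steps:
N(P) = 47 + P (N(P) = (19 + 28) + P = 47 + P)
sqrt(N(19) - 1*46528) = sqrt((47 + 19) - 1*46528) = sqrt(66 - 46528) = sqrt(-46462) = I*sqrt(46462)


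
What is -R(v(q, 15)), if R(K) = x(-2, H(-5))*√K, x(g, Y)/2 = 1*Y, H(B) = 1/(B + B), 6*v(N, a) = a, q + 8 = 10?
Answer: √10/10 ≈ 0.31623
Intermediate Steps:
q = 2 (q = -8 + 10 = 2)
v(N, a) = a/6
H(B) = 1/(2*B)
x(g, Y) = 2*Y (x(g, Y) = 2*(1*Y) = 2*Y)
R(K) = -√K/5 (R(K) = (2*((½)/(-5)))*√K = (2*((½)*(-⅕)))*√K = (2*(-⅒))*√K = -√K/5)
-R(v(q, 15)) = -(-1)*√((⅙)*15)/5 = -(-1)*√(5/2)/5 = -(-1)*√10/2/5 = -(-1)*√10/10 = √10/10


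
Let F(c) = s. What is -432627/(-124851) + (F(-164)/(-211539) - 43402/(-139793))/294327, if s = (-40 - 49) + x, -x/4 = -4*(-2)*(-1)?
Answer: 139462024084792871756/40247067020472241677 ≈ 3.4651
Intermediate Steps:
x = 32 (x = -4*(-4*(-2))*(-1) = -32*(-1) = -4*(-8) = 32)
s = -57 (s = (-40 - 49) + 32 = -89 + 32 = -57)
F(c) = -57
-432627/(-124851) + (F(-164)/(-211539) - 43402/(-139793))/294327 = -432627/(-124851) + (-57/(-211539) - 43402/(-139793))/294327 = -432627*(-1/124851) + (-57*(-1/211539) - 43402*(-1/139793))*(1/294327) = 144209/41617 + (19/70513 + 43402/139793)*(1/294327) = 144209/41617 + (3063061293/9857223809)*(1/294327) = 144209/41617 + 1021020431/967082370677181 = 139462024084792871756/40247067020472241677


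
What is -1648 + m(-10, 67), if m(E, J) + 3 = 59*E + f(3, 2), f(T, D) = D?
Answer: -2239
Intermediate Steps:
m(E, J) = -1 + 59*E (m(E, J) = -3 + (59*E + 2) = -3 + (2 + 59*E) = -1 + 59*E)
-1648 + m(-10, 67) = -1648 + (-1 + 59*(-10)) = -1648 + (-1 - 590) = -1648 - 591 = -2239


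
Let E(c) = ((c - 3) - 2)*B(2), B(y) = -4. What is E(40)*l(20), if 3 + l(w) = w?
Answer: -2380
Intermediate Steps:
l(w) = -3 + w
E(c) = 20 - 4*c (E(c) = ((c - 3) - 2)*(-4) = ((-3 + c) - 2)*(-4) = (-5 + c)*(-4) = 20 - 4*c)
E(40)*l(20) = (20 - 4*40)*(-3 + 20) = (20 - 160)*17 = -140*17 = -2380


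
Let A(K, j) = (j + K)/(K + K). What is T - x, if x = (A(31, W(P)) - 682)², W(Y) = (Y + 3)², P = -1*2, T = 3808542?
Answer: 3213700986/961 ≈ 3.3441e+6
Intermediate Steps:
P = -2
W(Y) = (3 + Y)²
A(K, j) = (K + j)/(2*K) (A(K, j) = (K + j)/((2*K)) = (K + j)*(1/(2*K)) = (K + j)/(2*K))
x = 446307876/961 (x = ((½)*(31 + (3 - 2)²)/31 - 682)² = ((½)*(1/31)*(31 + 1²) - 682)² = ((½)*(1/31)*(31 + 1) - 682)² = ((½)*(1/31)*32 - 682)² = (16/31 - 682)² = (-21126/31)² = 446307876/961 ≈ 4.6442e+5)
T - x = 3808542 - 1*446307876/961 = 3808542 - 446307876/961 = 3213700986/961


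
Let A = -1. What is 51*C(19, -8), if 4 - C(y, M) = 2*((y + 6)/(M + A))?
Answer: 1462/3 ≈ 487.33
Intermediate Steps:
C(y, M) = 4 - 2*(6 + y)/(-1 + M) (C(y, M) = 4 - 2*(y + 6)/(M - 1) = 4 - 2*(6 + y)/(-1 + M))
51*C(19, -8) = 51*(2*(-8 - 1*19 + 2*(-8))/(-1 - 8)) = 51*(2*(-8 - 19 - 16)/(-9)) = 51*(2*(-1/9)*(-43)) = 51*(86/9) = 1462/3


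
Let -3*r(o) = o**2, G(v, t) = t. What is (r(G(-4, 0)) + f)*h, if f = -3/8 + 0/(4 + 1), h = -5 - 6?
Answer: 33/8 ≈ 4.1250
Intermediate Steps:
h = -11
f = -3/8 (f = -3*1/8 + 0/5 = -3/8 + 0*(1/5) = -3/8 + 0 = -3/8 ≈ -0.37500)
r(o) = -o**2/3
(r(G(-4, 0)) + f)*h = (-1/3*0**2 - 3/8)*(-11) = (-1/3*0 - 3/8)*(-11) = (0 - 3/8)*(-11) = -3/8*(-11) = 33/8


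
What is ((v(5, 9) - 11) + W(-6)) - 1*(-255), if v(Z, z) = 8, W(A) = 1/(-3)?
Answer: 755/3 ≈ 251.67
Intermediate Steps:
W(A) = -1/3
((v(5, 9) - 11) + W(-6)) - 1*(-255) = ((8 - 11) - 1/3) - 1*(-255) = (-3 - 1/3) + 255 = -10/3 + 255 = 755/3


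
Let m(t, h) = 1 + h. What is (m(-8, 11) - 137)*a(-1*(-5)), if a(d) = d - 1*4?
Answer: -125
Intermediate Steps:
a(d) = -4 + d (a(d) = d - 4 = -4 + d)
(m(-8, 11) - 137)*a(-1*(-5)) = ((1 + 11) - 137)*(-4 - 1*(-5)) = (12 - 137)*(-4 + 5) = -125*1 = -125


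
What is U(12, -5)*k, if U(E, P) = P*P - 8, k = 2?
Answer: 34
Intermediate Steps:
U(E, P) = -8 + P**2 (U(E, P) = P**2 - 8 = -8 + P**2)
U(12, -5)*k = (-8 + (-5)**2)*2 = (-8 + 25)*2 = 17*2 = 34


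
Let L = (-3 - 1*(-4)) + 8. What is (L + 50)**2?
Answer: 3481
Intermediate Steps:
L = 9 (L = (-3 + 4) + 8 = 1 + 8 = 9)
(L + 50)**2 = (9 + 50)**2 = 59**2 = 3481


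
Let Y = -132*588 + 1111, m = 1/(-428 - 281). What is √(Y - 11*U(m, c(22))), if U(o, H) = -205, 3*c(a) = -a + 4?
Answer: 15*I*√330 ≈ 272.49*I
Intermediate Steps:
m = -1/709 (m = 1/(-709) = -1/709 ≈ -0.0014104)
Y = -76505 (Y = -77616 + 1111 = -76505)
c(a) = 4/3 - a/3 (c(a) = (-a + 4)/3 = (4 - a)/3 = 4/3 - a/3)
√(Y - 11*U(m, c(22))) = √(-76505 - 11*(-205)) = √(-76505 + 2255) = √(-74250) = 15*I*√330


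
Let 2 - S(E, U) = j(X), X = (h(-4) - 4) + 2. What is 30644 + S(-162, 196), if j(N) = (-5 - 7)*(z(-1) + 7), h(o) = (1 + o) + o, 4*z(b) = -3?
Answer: 30721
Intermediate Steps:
z(b) = -¾ (z(b) = (¼)*(-3) = -¾)
h(o) = 1 + 2*o
X = -9 (X = ((1 + 2*(-4)) - 4) + 2 = ((1 - 8) - 4) + 2 = (-7 - 4) + 2 = -11 + 2 = -9)
j(N) = -75 (j(N) = (-5 - 7)*(-¾ + 7) = -12*25/4 = -75)
S(E, U) = 77 (S(E, U) = 2 - 1*(-75) = 2 + 75 = 77)
30644 + S(-162, 196) = 30644 + 77 = 30721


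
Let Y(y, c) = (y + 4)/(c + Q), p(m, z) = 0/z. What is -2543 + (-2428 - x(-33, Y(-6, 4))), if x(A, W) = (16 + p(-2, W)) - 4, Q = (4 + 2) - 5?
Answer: -4983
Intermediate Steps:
p(m, z) = 0
Q = 1 (Q = 6 - 5 = 1)
Y(y, c) = (4 + y)/(1 + c) (Y(y, c) = (y + 4)/(c + 1) = (4 + y)/(1 + c))
x(A, W) = 12 (x(A, W) = (16 + 0) - 4 = 16 - 4 = 12)
-2543 + (-2428 - x(-33, Y(-6, 4))) = -2543 + (-2428 - 1*12) = -2543 + (-2428 - 12) = -2543 - 2440 = -4983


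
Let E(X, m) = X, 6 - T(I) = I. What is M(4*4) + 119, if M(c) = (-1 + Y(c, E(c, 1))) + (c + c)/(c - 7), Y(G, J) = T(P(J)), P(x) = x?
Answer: 1004/9 ≈ 111.56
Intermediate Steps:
T(I) = 6 - I
Y(G, J) = 6 - J
M(c) = 5 - c + 2*c/(-7 + c) (M(c) = (-1 + (6 - c)) + (c + c)/(c - 7) = (5 - c) + (2*c)/(-7 + c) = (5 - c) + 2*c/(-7 + c) = 5 - c + 2*c/(-7 + c))
M(4*4) + 119 = (-35 - (4*4)**2 + 14*(4*4))/(-7 + 4*4) + 119 = (-35 - 1*16**2 + 14*16)/(-7 + 16) + 119 = (-35 - 1*256 + 224)/9 + 119 = (-35 - 256 + 224)/9 + 119 = (1/9)*(-67) + 119 = -67/9 + 119 = 1004/9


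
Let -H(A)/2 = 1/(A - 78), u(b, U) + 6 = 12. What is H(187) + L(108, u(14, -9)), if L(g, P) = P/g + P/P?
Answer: 2035/1962 ≈ 1.0372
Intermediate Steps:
u(b, U) = 6 (u(b, U) = -6 + 12 = 6)
L(g, P) = 1 + P/g (L(g, P) = P/g + 1 = 1 + P/g)
H(A) = -2/(-78 + A) (H(A) = -2/(A - 78) = -2/(-78 + A))
H(187) + L(108, u(14, -9)) = -2/(-78 + 187) + (6 + 108)/108 = -2/109 + (1/108)*114 = -2*1/109 + 19/18 = -2/109 + 19/18 = 2035/1962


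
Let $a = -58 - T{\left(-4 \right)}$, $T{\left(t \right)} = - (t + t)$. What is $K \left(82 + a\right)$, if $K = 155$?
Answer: $2480$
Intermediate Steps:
$T{\left(t \right)} = - 2 t$
$a = -66$ ($a = -58 - \left(-2\right) \left(-4\right) = -58 - 8 = -66$)
$K \left(82 + a\right) = 155 \left(82 - 66\right) = 155 \cdot 16 = 2480$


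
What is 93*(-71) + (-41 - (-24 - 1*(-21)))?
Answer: -6641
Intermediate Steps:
93*(-71) + (-41 - (-24 - 1*(-21))) = -6603 + (-41 - (-24 + 21)) = -6603 + (-41 - 1*(-3)) = -6603 + (-41 + 3) = -6603 - 38 = -6641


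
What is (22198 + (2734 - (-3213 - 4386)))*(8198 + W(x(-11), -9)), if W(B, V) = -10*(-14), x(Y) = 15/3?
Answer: 271243478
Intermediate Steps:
x(Y) = 5 (x(Y) = 15*(⅓) = 5)
W(B, V) = 140
(22198 + (2734 - (-3213 - 4386)))*(8198 + W(x(-11), -9)) = (22198 + (2734 - (-3213 - 4386)))*(8198 + 140) = (22198 + (2734 - 1*(-7599)))*8338 = (22198 + (2734 + 7599))*8338 = (22198 + 10333)*8338 = 32531*8338 = 271243478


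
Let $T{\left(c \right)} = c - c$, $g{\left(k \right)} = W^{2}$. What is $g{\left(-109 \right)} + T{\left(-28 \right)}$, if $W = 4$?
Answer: $16$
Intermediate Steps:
$g{\left(k \right)} = 16$ ($g{\left(k \right)} = 4^{2} = 16$)
$T{\left(c \right)} = 0$
$g{\left(-109 \right)} + T{\left(-28 \right)} = 16 + 0 = 16$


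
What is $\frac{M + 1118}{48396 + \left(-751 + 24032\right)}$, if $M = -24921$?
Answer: $- \frac{23803}{71677} \approx -0.33209$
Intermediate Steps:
$\frac{M + 1118}{48396 + \left(-751 + 24032\right)} = \frac{-24921 + 1118}{48396 + \left(-751 + 24032\right)} = - \frac{23803}{48396 + 23281} = - \frac{23803}{71677}$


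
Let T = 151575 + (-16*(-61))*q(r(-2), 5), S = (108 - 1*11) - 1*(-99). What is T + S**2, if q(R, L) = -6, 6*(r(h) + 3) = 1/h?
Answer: 184135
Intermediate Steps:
r(h) = -3 + 1/(6*h) (r(h) = -3 + (1/h)/6 = -3 + 1/(6*h))
S = 196 (S = (108 - 11) + 99 = 97 + 99 = 196)
T = 145719 (T = 151575 - 16*(-61)*(-6) = 151575 + 976*(-6) = 151575 - 5856 = 145719)
T + S**2 = 145719 + 196**2 = 145719 + 38416 = 184135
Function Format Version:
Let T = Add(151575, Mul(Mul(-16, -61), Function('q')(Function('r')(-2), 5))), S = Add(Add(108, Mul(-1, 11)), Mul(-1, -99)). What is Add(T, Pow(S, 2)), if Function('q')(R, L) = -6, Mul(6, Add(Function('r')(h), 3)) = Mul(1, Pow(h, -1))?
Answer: 184135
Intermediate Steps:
Function('r')(h) = Add(-3, Mul(Rational(1, 6), Pow(h, -1))) (Function('r')(h) = Add(-3, Mul(Rational(1, 6), Mul(1, Pow(h, -1)))) = Add(-3, Mul(Rational(1, 6), Pow(h, -1))))
S = 196 (S = Add(Add(108, -11), 99) = Add(97, 99) = 196)
T = 145719 (T = Add(151575, Mul(Mul(-16, -61), -6)) = Add(151575, Mul(976, -6)) = Add(151575, -5856) = 145719)
Add(T, Pow(S, 2)) = Add(145719, Pow(196, 2)) = Add(145719, 38416) = 184135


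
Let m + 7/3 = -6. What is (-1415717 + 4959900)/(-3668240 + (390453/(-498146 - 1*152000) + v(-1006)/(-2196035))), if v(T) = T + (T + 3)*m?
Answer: -2168650193250322770/2244559802515324441 ≈ -0.96618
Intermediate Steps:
m = -25/3 (m = -7/3 - 6 = -25/3 ≈ -8.3333)
v(T) = -25 - 22*T/3 (v(T) = T + (T + 3)*(-25/3) = T + (3 + T)*(-25/3) = T + (-25 - 25*T/3) = -25 - 22*T/3)
(-1415717 + 4959900)/(-3668240 + (390453/(-498146 - 1*152000) + v(-1006)/(-2196035))) = (-1415717 + 4959900)/(-3668240 + (390453/(-498146 - 1*152000) + (-25 - 22/3*(-1006))/(-2196035))) = 3544183/(-3668240 + (390453/(-498146 - 152000) + (-25 + 22132/3)*(-1/2196035))) = 3544183/(-3668240 + (390453/(-650146) + (22057/3)*(-1/2196035))) = 3544183/(-3668240 + (390453*(-1/650146) - 22057/6588105)) = 3544183/(-3668240 + (-55779/92878 - 22057/6588105)) = 3544183/(-3668240 - 369526518841/611890016190) = 3544183/(-2244559802515324441/611890016190) = 3544183*(-611890016190/2244559802515324441) = -2168650193250322770/2244559802515324441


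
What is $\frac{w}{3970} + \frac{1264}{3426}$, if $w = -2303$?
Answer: $- \frac{1435999}{6800610} \approx -0.21116$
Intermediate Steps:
$\frac{w}{3970} + \frac{1264}{3426} = - \frac{2303}{3970} + \frac{1264}{3426} = \left(-2303\right) \frac{1}{3970} + 1264 \cdot \frac{1}{3426} = - \frac{2303}{3970} + \frac{632}{1713} = - \frac{1435999}{6800610}$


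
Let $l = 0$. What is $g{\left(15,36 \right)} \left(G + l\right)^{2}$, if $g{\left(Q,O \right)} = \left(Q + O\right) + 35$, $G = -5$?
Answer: $2150$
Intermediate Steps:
$g{\left(Q,O \right)} = 35 + O + Q$ ($g{\left(Q,O \right)} = \left(O + Q\right) + 35 = 35 + O + Q$)
$g{\left(15,36 \right)} \left(G + l\right)^{2} = \left(35 + 36 + 15\right) \left(-5 + 0\right)^{2} = 86 \left(-5\right)^{2} = 86 \cdot 25 = 2150$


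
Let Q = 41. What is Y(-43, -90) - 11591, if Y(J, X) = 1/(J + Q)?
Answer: -23183/2 ≈ -11592.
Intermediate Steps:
Y(J, X) = 1/(41 + J) (Y(J, X) = 1/(J + 41) = 1/(41 + J))
Y(-43, -90) - 11591 = 1/(41 - 43) - 11591 = 1/(-2) - 11591 = -1/2 - 11591 = -23183/2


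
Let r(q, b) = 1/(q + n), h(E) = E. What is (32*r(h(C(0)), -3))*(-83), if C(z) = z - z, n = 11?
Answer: -2656/11 ≈ -241.45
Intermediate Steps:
C(z) = 0
r(q, b) = 1/(11 + q) (r(q, b) = 1/(q + 11) = 1/(11 + q))
(32*r(h(C(0)), -3))*(-83) = (32/(11 + 0))*(-83) = (32/11)*(-83) = -2656/11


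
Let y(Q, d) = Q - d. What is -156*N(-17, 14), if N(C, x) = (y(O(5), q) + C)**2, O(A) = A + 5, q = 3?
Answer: -15600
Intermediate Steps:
O(A) = 5 + A
N(C, x) = (7 + C)**2 (N(C, x) = (((5 + 5) - 1*3) + C)**2 = ((10 - 3) + C)**2 = (7 + C)**2)
-156*N(-17, 14) = -156*(7 - 17)**2 = -156*(-10)**2 = -156*100 = -15600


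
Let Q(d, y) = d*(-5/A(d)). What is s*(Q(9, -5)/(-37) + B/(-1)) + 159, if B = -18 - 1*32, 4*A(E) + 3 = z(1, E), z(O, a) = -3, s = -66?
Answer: -114237/37 ≈ -3087.5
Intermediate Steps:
A(E) = -3/2 (A(E) = -¾ + (¼)*(-3) = -¾ - ¾ = -3/2)
B = -50 (B = -18 - 32 = -50)
Q(d, y) = 10*d/3 (Q(d, y) = d*(-5/(-3/2)) = d*(-5*(-⅔)) = d*(10/3) = 10*d/3)
s*(Q(9, -5)/(-37) + B/(-1)) + 159 = -66*(((10/3)*9)/(-37) - 50/(-1)) + 159 = -66*(30*(-1/37) - 50*(-1)) + 159 = -66*(-30/37 + 50) + 159 = -66*1820/37 + 159 = -120120/37 + 159 = -114237/37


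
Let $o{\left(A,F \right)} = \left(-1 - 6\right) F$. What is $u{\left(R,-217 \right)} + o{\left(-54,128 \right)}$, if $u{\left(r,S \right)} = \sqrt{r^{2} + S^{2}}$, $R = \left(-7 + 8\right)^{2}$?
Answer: $-896 + \sqrt{47090} \approx -679.0$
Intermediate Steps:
$R = 1$ ($R = 1^{2} = 1$)
$u{\left(r,S \right)} = \sqrt{S^{2} + r^{2}}$
$o{\left(A,F \right)} = - 7 F$
$u{\left(R,-217 \right)} + o{\left(-54,128 \right)} = \sqrt{\left(-217\right)^{2} + 1^{2}} - 896 = \sqrt{47089 + 1} - 896 = \sqrt{47090} - 896 = -896 + \sqrt{47090}$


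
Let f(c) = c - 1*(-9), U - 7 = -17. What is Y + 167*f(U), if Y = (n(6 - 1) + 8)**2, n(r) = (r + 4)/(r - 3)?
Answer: -43/4 ≈ -10.750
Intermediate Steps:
U = -10 (U = 7 - 17 = -10)
n(r) = (4 + r)/(-3 + r)
f(c) = 9 + c (f(c) = c + 9 = 9 + c)
Y = 625/4 (Y = ((4 + (6 - 1))/(-3 + (6 - 1)) + 8)**2 = ((4 + 5)/(-3 + 5) + 8)**2 = (9/2 + 8)**2 = (25/2)**2 = 625/4 ≈ 156.25)
Y + 167*f(U) = 625/4 + 167*(9 - 10) = 625/4 + 167*(-1) = 625/4 - 167 = -43/4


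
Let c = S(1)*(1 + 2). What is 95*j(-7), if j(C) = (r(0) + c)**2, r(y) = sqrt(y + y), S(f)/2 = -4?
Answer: 54720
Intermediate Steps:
S(f) = -8 (S(f) = 2*(-4) = -8)
r(y) = sqrt(2)*sqrt(y) (r(y) = sqrt(2*y) = sqrt(2)*sqrt(y))
c = -24 (c = -8*(1 + 2) = -8*3 = -24)
j(C) = 576 (j(C) = (sqrt(2)*sqrt(0) - 24)**2 = (sqrt(2)*0 - 24)**2 = (0 - 24)**2 = (-24)**2 = 576)
95*j(-7) = 95*576 = 54720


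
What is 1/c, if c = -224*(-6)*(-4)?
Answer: -1/5376 ≈ -0.00018601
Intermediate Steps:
c = -5376 (c = 1344*(-4) = -5376)
1/c = 1/(-5376) = -1/5376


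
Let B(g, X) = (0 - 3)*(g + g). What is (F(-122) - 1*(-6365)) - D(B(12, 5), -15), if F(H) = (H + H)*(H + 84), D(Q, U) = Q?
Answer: 15709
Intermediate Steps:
B(g, X) = -6*g
F(H) = 2*H*(84 + H) (F(H) = (2*H)*(84 + H) = 2*H*(84 + H))
(F(-122) - 1*(-6365)) - D(B(12, 5), -15) = (2*(-122)*(84 - 122) - 1*(-6365)) - (-6)*12 = (2*(-122)*(-38) + 6365) - 1*(-72) = (9272 + 6365) + 72 = 15637 + 72 = 15709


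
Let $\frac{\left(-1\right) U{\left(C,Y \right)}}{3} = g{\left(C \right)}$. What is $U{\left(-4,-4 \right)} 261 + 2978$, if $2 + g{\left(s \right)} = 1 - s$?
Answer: $629$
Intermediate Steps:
$g{\left(s \right)} = -1 - s$ ($g{\left(s \right)} = -2 - \left(-1 + s\right) = -1 - s$)
$U{\left(C,Y \right)} = 3 + 3 C$ ($U{\left(C,Y \right)} = - 3 \left(-1 - C\right) = 3 + 3 C$)
$U{\left(-4,-4 \right)} 261 + 2978 = \left(3 + 3 \left(-4\right)\right) 261 + 2978 = \left(3 - 12\right) 261 + 2978 = \left(-9\right) 261 + 2978 = -2349 + 2978 = 629$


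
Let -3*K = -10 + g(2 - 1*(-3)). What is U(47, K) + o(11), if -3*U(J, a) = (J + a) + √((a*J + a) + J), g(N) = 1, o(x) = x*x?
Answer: 313/3 - √191/3 ≈ 99.727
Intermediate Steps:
o(x) = x²
K = 3 (K = -(-10 + 1)/3 = -⅓*(-9) = 3)
U(J, a) = -J/3 - a/3 - √(J + a + J*a)/3 (U(J, a) = -((J + a) + √((a*J + a) + J))/3 = -((J + a) + √((J*a + a) + J))/3 = -((J + a) + √((a + J*a) + J))/3 = -((J + a) + √(J + a + J*a))/3 = -(J + a + √(J + a + J*a))/3 = -J/3 - a/3 - √(J + a + J*a)/3)
U(47, K) + o(11) = (-⅓*47 - ⅓*3 - √(47 + 3 + 47*3)/3) + 11² = (-47/3 - 1 - √(47 + 3 + 141)/3) + 121 = (-47/3 - 1 - √191/3) + 121 = (-50/3 - √191/3) + 121 = 313/3 - √191/3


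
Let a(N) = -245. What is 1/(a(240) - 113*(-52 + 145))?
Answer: -1/10754 ≈ -9.2989e-5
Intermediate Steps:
1/(a(240) - 113*(-52 + 145)) = 1/(-245 - 113*(-52 + 145)) = 1/(-245 - 113*93) = 1/(-245 - 10509) = 1/(-10754) = -1/10754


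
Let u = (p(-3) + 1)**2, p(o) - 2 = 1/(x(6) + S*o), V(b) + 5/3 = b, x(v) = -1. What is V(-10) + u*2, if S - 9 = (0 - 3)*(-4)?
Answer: 37763/6144 ≈ 6.1463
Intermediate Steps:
S = 21 (S = 9 + (0 - 3)*(-4) = 9 - 3*(-4) = 9 + 12 = 21)
V(b) = -5/3 + b
p(o) = 2 + 1/(-1 + 21*o)
u = 36481/4096 (u = ((-1 + 42*(-3))/(-1 + 21*(-3)) + 1)**2 = ((-1 - 126)/(-1 - 63) + 1)**2 = (-127/(-64) + 1)**2 = (-1/64*(-127) + 1)**2 = (127/64 + 1)**2 = (191/64)**2 = 36481/4096 ≈ 8.9065)
V(-10) + u*2 = (-5/3 - 10) + (36481/4096)*2 = -35/3 + 36481/2048 = 37763/6144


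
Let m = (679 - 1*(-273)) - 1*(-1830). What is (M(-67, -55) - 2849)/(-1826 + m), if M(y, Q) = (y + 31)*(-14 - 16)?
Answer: -1769/956 ≈ -1.8504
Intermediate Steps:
m = 2782 (m = (679 + 273) + 1830 = 952 + 1830 = 2782)
M(y, Q) = -930 - 30*y (M(y, Q) = (31 + y)*(-30) = -930 - 30*y)
(M(-67, -55) - 2849)/(-1826 + m) = ((-930 - 30*(-67)) - 2849)/(-1826 + 2782) = ((-930 + 2010) - 2849)/956 = (1080 - 2849)*(1/956) = -1769*1/956 = -1769/956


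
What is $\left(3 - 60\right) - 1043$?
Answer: $-1100$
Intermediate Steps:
$\left(3 - 60\right) - 1043 = -57 - 1043 = -1100$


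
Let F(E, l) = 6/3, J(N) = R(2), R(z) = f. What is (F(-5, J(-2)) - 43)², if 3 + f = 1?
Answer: 1681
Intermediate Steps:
f = -2 (f = -3 + 1 = -2)
R(z) = -2
J(N) = -2
F(E, l) = 2 (F(E, l) = 6*(⅓) = 2)
(F(-5, J(-2)) - 43)² = (2 - 43)² = (-41)² = 1681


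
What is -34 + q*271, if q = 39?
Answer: 10535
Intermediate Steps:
-34 + q*271 = -34 + 39*271 = -34 + 10569 = 10535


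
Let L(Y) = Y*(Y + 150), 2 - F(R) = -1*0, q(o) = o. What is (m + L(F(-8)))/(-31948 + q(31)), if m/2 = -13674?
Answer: 27044/31917 ≈ 0.84732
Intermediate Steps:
F(R) = 2 (F(R) = 2 - (-1)*0 = 2 - 1*0 = 2 + 0 = 2)
m = -27348 (m = 2*(-13674) = -27348)
L(Y) = Y*(150 + Y)
(m + L(F(-8)))/(-31948 + q(31)) = (-27348 + 2*(150 + 2))/(-31948 + 31) = (-27348 + 2*152)/(-31917) = (-27348 + 304)*(-1/31917) = -27044*(-1/31917) = 27044/31917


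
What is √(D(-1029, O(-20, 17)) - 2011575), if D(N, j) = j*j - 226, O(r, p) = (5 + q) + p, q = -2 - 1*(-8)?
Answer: I*√2011017 ≈ 1418.1*I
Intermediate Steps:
q = 6 (q = -2 + 8 = 6)
O(r, p) = 11 + p (O(r, p) = (5 + 6) + p = 11 + p)
D(N, j) = -226 + j² (D(N, j) = j² - 226 = -226 + j²)
√(D(-1029, O(-20, 17)) - 2011575) = √((-226 + (11 + 17)²) - 2011575) = √((-226 + 28²) - 2011575) = √((-226 + 784) - 2011575) = √(558 - 2011575) = √(-2011017) = I*√2011017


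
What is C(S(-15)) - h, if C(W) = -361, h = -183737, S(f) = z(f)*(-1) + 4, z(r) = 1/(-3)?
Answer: 183376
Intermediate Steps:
z(r) = -1/3
S(f) = 13/3 (S(f) = -1/3*(-1) + 4 = 1/3 + 4 = 13/3)
C(S(-15)) - h = -361 - 1*(-183737) = -361 + 183737 = 183376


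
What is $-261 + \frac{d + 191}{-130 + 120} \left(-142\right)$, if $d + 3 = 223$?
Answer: $\frac{27876}{5} \approx 5575.2$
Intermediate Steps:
$d = 220$ ($d = -3 + 223 = 220$)
$-261 + \frac{d + 191}{-130 + 120} \left(-142\right) = -261 + \frac{220 + 191}{-130 + 120} \left(-142\right) = -261 + \frac{411}{-10} \left(-142\right) = -261 + 411 \left(- \frac{1}{10}\right) \left(-142\right) = -261 - - \frac{29181}{5} = -261 + \frac{29181}{5} = \frac{27876}{5}$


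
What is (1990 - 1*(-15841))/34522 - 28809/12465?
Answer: -85808987/47812970 ≈ -1.7947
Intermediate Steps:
(1990 - 1*(-15841))/34522 - 28809/12465 = (1990 + 15841)*(1/34522) - 28809*1/12465 = 17831*(1/34522) - 3201/1385 = 17831/34522 - 3201/1385 = -85808987/47812970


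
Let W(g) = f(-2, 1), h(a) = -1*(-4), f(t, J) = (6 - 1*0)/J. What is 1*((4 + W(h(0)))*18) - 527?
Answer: -347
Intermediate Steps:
f(t, J) = 6/J (f(t, J) = (6 + 0)/J = 6/J)
h(a) = 4
W(g) = 6 (W(g) = 6/1 = 6*1 = 6)
1*((4 + W(h(0)))*18) - 527 = 1*((4 + 6)*18) - 527 = 1*(10*18) - 527 = 1*180 - 527 = 180 - 527 = -347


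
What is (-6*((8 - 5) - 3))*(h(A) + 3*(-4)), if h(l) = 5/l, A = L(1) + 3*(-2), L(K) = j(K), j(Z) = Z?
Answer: 0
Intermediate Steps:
L(K) = K
A = -5 (A = 1 + 3*(-2) = 1 - 6 = -5)
(-6*((8 - 5) - 3))*(h(A) + 3*(-4)) = (-6*((8 - 5) - 3))*(5/(-5) + 3*(-4)) = (-6*(3 - 3))*(5*(-1/5) - 12) = (-6*0)*(-1 - 12) = 0*(-13) = 0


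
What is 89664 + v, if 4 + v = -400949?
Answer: -311289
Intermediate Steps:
v = -400953 (v = -4 - 400949 = -400953)
89664 + v = 89664 - 400953 = -311289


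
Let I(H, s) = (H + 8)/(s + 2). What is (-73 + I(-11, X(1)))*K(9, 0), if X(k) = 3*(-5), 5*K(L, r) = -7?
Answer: 6622/65 ≈ 101.88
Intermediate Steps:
K(L, r) = -7/5 (K(L, r) = (⅕)*(-7) = -7/5)
X(k) = -15
I(H, s) = (8 + H)/(2 + s)
(-73 + I(-11, X(1)))*K(9, 0) = (-73 + (8 - 11)/(2 - 15))*(-7/5) = (-73 - 3/(-13))*(-7/5) = (-73 - 1/13*(-3))*(-7/5) = (-73 + 3/13)*(-7/5) = -946/13*(-7/5) = 6622/65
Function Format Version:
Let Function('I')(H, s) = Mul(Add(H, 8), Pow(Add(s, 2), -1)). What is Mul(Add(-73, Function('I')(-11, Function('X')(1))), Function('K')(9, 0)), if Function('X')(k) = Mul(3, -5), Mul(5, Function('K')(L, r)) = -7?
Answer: Rational(6622, 65) ≈ 101.88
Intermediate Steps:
Function('K')(L, r) = Rational(-7, 5) (Function('K')(L, r) = Mul(Rational(1, 5), -7) = Rational(-7, 5))
Function('X')(k) = -15
Function('I')(H, s) = Mul(Pow(Add(2, s), -1), Add(8, H)) (Function('I')(H, s) = Mul(Add(8, H), Pow(Add(2, s), -1)) = Mul(Pow(Add(2, s), -1), Add(8, H)))
Mul(Add(-73, Function('I')(-11, Function('X')(1))), Function('K')(9, 0)) = Mul(Add(-73, Mul(Pow(Add(2, -15), -1), Add(8, -11))), Rational(-7, 5)) = Mul(Add(-73, Mul(Pow(-13, -1), -3)), Rational(-7, 5)) = Mul(Add(-73, Mul(Rational(-1, 13), -3)), Rational(-7, 5)) = Mul(Add(-73, Rational(3, 13)), Rational(-7, 5)) = Mul(Rational(-946, 13), Rational(-7, 5)) = Rational(6622, 65)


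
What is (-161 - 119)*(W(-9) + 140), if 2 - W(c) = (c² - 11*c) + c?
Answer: 8120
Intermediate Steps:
W(c) = 2 - c² + 10*c (W(c) = 2 - ((c² - 11*c) + c) = 2 - (c² - 10*c) = 2 + (-c² + 10*c) = 2 - c² + 10*c)
(-161 - 119)*(W(-9) + 140) = (-161 - 119)*((2 - 1*(-9)² + 10*(-9)) + 140) = -280*((2 - 1*81 - 90) + 140) = -280*((2 - 81 - 90) + 140) = -280*(-169 + 140) = -280*(-29) = 8120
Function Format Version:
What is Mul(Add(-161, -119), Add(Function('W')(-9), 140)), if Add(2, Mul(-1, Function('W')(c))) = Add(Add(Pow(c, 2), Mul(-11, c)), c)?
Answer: 8120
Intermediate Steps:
Function('W')(c) = Add(2, Mul(-1, Pow(c, 2)), Mul(10, c)) (Function('W')(c) = Add(2, Mul(-1, Add(Add(Pow(c, 2), Mul(-11, c)), c))) = Add(2, Mul(-1, Add(Pow(c, 2), Mul(-10, c)))) = Add(2, Add(Mul(-1, Pow(c, 2)), Mul(10, c))) = Add(2, Mul(-1, Pow(c, 2)), Mul(10, c)))
Mul(Add(-161, -119), Add(Function('W')(-9), 140)) = Mul(Add(-161, -119), Add(Add(2, Mul(-1, Pow(-9, 2)), Mul(10, -9)), 140)) = Mul(-280, Add(Add(2, Mul(-1, 81), -90), 140)) = Mul(-280, Add(Add(2, -81, -90), 140)) = Mul(-280, Add(-169, 140)) = Mul(-280, -29) = 8120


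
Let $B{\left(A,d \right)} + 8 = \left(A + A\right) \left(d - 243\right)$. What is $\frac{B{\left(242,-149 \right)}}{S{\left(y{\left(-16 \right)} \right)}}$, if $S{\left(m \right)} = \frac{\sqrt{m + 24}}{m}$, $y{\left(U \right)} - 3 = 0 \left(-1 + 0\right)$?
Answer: $- \frac{189736 \sqrt{3}}{3} \approx -1.0954 \cdot 10^{5}$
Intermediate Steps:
$y{\left(U \right)} = 3$ ($y{\left(U \right)} = 3 + 0 \left(-1 + 0\right) = 3 + 0 \left(-1\right) = 3 + 0 = 3$)
$S{\left(m \right)} = \frac{\sqrt{24 + m}}{m}$
$B{\left(A,d \right)} = -8 + 2 A \left(-243 + d\right)$ ($B{\left(A,d \right)} = -8 + \left(A + A\right) \left(d - 243\right) = -8 + 2 A \left(-243 + d\right)$)
$\frac{B{\left(242,-149 \right)}}{S{\left(y{\left(-16 \right)} \right)}} = \frac{-8 - 117612 + 2 \cdot 242 \left(-149\right)}{\frac{1}{3} \sqrt{24 + 3}} = \frac{-8 - 117612 - 72116}{\frac{1}{3} \sqrt{27}} = - \frac{189736}{\frac{1}{3} \cdot 3 \sqrt{3}} = - \frac{189736}{\sqrt{3}} = - 189736 \frac{\sqrt{3}}{3} = - \frac{189736 \sqrt{3}}{3}$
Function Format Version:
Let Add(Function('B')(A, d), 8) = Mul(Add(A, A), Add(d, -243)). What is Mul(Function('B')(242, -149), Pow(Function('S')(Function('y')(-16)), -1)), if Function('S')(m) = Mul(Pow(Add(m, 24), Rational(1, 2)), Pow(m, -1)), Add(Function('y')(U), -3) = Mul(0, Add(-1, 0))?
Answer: Mul(Rational(-189736, 3), Pow(3, Rational(1, 2))) ≈ -1.0954e+5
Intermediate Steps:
Function('y')(U) = 3 (Function('y')(U) = Add(3, Mul(0, Add(-1, 0))) = Add(3, Mul(0, -1)) = Add(3, 0) = 3)
Function('S')(m) = Mul(Pow(m, -1), Pow(Add(24, m), Rational(1, 2))) (Function('S')(m) = Mul(Pow(Add(24, m), Rational(1, 2)), Pow(m, -1)) = Mul(Pow(m, -1), Pow(Add(24, m), Rational(1, 2))))
Function('B')(A, d) = Add(-8, Mul(2, A, Add(-243, d))) (Function('B')(A, d) = Add(-8, Mul(Add(A, A), Add(d, -243))) = Add(-8, Mul(Mul(2, A), Add(-243, d))) = Add(-8, Mul(2, A, Add(-243, d))))
Mul(Function('B')(242, -149), Pow(Function('S')(Function('y')(-16)), -1)) = Mul(Add(-8, Mul(-486, 242), Mul(2, 242, -149)), Pow(Mul(Pow(3, -1), Pow(Add(24, 3), Rational(1, 2))), -1)) = Mul(Add(-8, -117612, -72116), Pow(Mul(Rational(1, 3), Pow(27, Rational(1, 2))), -1)) = Mul(-189736, Pow(Mul(Rational(1, 3), Mul(3, Pow(3, Rational(1, 2)))), -1)) = Mul(-189736, Pow(Pow(3, Rational(1, 2)), -1)) = Mul(-189736, Mul(Rational(1, 3), Pow(3, Rational(1, 2)))) = Mul(Rational(-189736, 3), Pow(3, Rational(1, 2)))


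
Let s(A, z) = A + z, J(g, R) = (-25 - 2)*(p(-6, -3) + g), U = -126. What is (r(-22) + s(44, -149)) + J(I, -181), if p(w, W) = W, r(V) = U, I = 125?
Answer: -3525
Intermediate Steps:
r(V) = -126
J(g, R) = 81 - 27*g (J(g, R) = (-25 - 2)*(-3 + g) = -27*(-3 + g) = 81 - 27*g)
(r(-22) + s(44, -149)) + J(I, -181) = (-126 + (44 - 149)) + (81 - 27*125) = (-126 - 105) + (81 - 3375) = -231 - 3294 = -3525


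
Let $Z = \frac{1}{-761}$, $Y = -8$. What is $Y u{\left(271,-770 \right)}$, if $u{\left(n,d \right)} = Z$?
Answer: $\frac{8}{761} \approx 0.010512$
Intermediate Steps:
$Z = - \frac{1}{761} \approx -0.0013141$
$u{\left(n,d \right)} = - \frac{1}{761}$
$Y u{\left(271,-770 \right)} = \left(-8\right) \left(- \frac{1}{761}\right) = \frac{8}{761}$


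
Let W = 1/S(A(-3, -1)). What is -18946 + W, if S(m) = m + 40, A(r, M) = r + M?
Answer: -682055/36 ≈ -18946.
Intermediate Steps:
A(r, M) = M + r
S(m) = 40 + m
W = 1/36 (W = 1/(40 + (-1 - 3)) = 1/(40 - 4) = 1/36 ≈ 0.027778)
-18946 + W = -18946 + 1/36 = -682055/36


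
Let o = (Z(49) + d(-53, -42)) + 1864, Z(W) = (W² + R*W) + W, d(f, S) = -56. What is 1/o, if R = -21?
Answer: 1/3229 ≈ 0.00030969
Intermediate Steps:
Z(W) = W² - 20*W (Z(W) = (W² - 21*W) + W = W² - 20*W)
o = 3229 (o = (49*(-20 + 49) - 56) + 1864 = (49*29 - 56) + 1864 = (1421 - 56) + 1864 = 1365 + 1864 = 3229)
1/o = 1/3229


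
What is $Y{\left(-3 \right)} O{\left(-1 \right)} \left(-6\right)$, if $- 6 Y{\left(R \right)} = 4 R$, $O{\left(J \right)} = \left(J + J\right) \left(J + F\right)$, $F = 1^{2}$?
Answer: $0$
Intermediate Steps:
$F = 1$
$O{\left(J \right)} = 2 J \left(1 + J\right)$ ($O{\left(J \right)} = \left(J + J\right) \left(J + 1\right) = 2 J \left(1 + J\right)$)
$Y{\left(R \right)} = - \frac{2 R}{3}$ ($Y{\left(R \right)} = - \frac{4 R}{6} = - \frac{2 R}{3}$)
$Y{\left(-3 \right)} O{\left(-1 \right)} \left(-6\right) = \left(- \frac{2}{3}\right) \left(-3\right) 2 \left(-1\right) \left(1 - 1\right) \left(-6\right) = 2 \cdot 2 \left(-1\right) 0 \left(-6\right) = 2 \cdot 0 \left(-6\right) = 0 \left(-6\right) = 0$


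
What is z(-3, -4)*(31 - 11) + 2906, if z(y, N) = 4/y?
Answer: 8638/3 ≈ 2879.3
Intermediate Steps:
z(-3, -4)*(31 - 11) + 2906 = (4/(-3))*(31 - 11) + 2906 = (4*(-⅓))*20 + 2906 = -4/3*20 + 2906 = -80/3 + 2906 = 8638/3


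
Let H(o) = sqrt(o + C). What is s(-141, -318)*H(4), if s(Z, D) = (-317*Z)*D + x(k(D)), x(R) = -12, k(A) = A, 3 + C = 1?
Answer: -14213658*sqrt(2) ≈ -2.0101e+7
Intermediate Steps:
C = -2 (C = -3 + 1 = -2)
s(Z, D) = -12 - 317*D*Z (s(Z, D) = (-317*Z)*D - 12 = -317*D*Z - 12 = -12 - 317*D*Z)
H(o) = sqrt(-2 + o) (H(o) = sqrt(o - 2) = sqrt(-2 + o))
s(-141, -318)*H(4) = (-12 - 317*(-318)*(-141))*sqrt(-2 + 4) = (-12 - 14213646)*sqrt(2) = -14213658*sqrt(2)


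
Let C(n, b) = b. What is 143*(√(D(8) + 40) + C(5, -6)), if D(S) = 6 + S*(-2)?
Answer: -858 + 143*√30 ≈ -74.757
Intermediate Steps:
D(S) = 6 - 2*S
143*(√(D(8) + 40) + C(5, -6)) = 143*(√((6 - 2*8) + 40) - 6) = 143*(√((6 - 16) + 40) - 6) = 143*(√(-10 + 40) - 6) = 143*(√30 - 6) = 143*(-6 + √30) = -858 + 143*√30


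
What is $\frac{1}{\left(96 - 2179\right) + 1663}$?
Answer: $- \frac{1}{420} \approx -0.002381$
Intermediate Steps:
$\frac{1}{\left(96 - 2179\right) + 1663} = \frac{1}{-2083 + 1663} = \frac{1}{-420} = - \frac{1}{420}$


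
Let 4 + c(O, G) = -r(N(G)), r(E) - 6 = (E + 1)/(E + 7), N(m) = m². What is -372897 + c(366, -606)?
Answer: -136947852638/367243 ≈ -3.7291e+5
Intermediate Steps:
r(E) = 6 + (1 + E)/(7 + E) (r(E) = 6 + (E + 1)/(E + 7) = 6 + (1 + E)/(7 + E))
c(O, G) = -4 - (43 + 7*G²)/(7 + G²)
-372897 + c(366, -606) = -372897 + (-71 - 11*(-606)²)/(7 + (-606)²) = -372897 + (-71 - 11*367236)/(7 + 367236) = -372897 + (-71 - 4039596)/367243 = -372897 + (1/367243)*(-4039667) = -372897 - 4039667/367243 = -136947852638/367243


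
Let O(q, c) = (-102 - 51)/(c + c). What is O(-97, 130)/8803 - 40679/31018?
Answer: -3581154899/2730514540 ≈ -1.3115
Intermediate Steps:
O(q, c) = -153/(2*c) (O(q, c) = -153*1/(2*c) = -153/(2*c))
O(-97, 130)/8803 - 40679/31018 = -153/2/130/8803 - 40679/31018 = -153/2*1/130*(1/8803) - 40679*1/31018 = -153/260*1/8803 - 40679/31018 = -153/2288780 - 40679/31018 = -3581154899/2730514540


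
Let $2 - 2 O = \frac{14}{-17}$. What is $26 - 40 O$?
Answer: $- \frac{518}{17} \approx -30.471$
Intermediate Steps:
$O = \frac{24}{17}$ ($O = 1 - \frac{14 \frac{1}{-17}}{2} = 1 - \frac{14 \left(- \frac{1}{17}\right)}{2} = 1 - - \frac{7}{17} = 1 + \frac{7}{17} = \frac{24}{17} \approx 1.4118$)
$26 - 40 O = 26 - \frac{960}{17} = - \frac{518}{17}$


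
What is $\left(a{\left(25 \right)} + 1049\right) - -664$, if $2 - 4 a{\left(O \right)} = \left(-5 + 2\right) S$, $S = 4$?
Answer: $\frac{3433}{2} \approx 1716.5$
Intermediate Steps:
$a{\left(O \right)} = \frac{7}{2}$ ($a{\left(O \right)} = \frac{1}{2} - \frac{\left(-5 + 2\right) 4}{4} = \frac{1}{2} - \frac{\left(-3\right) 4}{4} = \frac{1}{2} - -3 = \frac{1}{2} + 3 = \frac{7}{2}$)
$\left(a{\left(25 \right)} + 1049\right) - -664 = \left(\frac{7}{2} + 1049\right) - -664 = \frac{2105}{2} + 664 = \frac{3433}{2}$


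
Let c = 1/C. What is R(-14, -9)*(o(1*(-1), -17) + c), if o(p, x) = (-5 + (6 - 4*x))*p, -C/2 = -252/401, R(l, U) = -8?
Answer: 34375/63 ≈ 545.63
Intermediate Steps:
C = 504/401 (C = -(-504)/401 = -2*(-252/401) = 504/401 ≈ 1.2569)
o(p, x) = p*(1 - 4*x) (o(p, x) = (1 - 4*x)*p = p*(1 - 4*x))
c = 401/504 (c = 1/(504/401) = 401/504 ≈ 0.79564)
R(-14, -9)*(o(1*(-1), -17) + c) = -8*((1*(-1))*(1 - 4*(-17)) + 401/504) = -8*(-(1 + 68) + 401/504) = -8*(-1*69 + 401/504) = -8*(-69 + 401/504) = -8*(-34375/504) = 34375/63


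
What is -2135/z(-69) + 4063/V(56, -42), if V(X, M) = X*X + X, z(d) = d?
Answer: 788363/24472 ≈ 32.215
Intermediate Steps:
V(X, M) = X + X² (V(X, M) = X² + X = X + X²)
-2135/z(-69) + 4063/V(56, -42) = -2135/(-69) + 4063/((56*(1 + 56))) = -2135*(-1/69) + 4063/((56*57)) = 2135/69 + 4063/3192 = 788363/24472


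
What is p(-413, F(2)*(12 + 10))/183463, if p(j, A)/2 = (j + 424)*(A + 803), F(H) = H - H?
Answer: 17666/183463 ≈ 0.096292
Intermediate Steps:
F(H) = 0
p(j, A) = 2*(424 + j)*(803 + A) (p(j, A) = 2*((j + 424)*(A + 803)) = 2*((424 + j)*(803 + A)) = 2*(424 + j)*(803 + A))
p(-413, F(2)*(12 + 10))/183463 = (680944 + 848*(0*(12 + 10)) + 1606*(-413) + 2*(0*(12 + 10))*(-413))/183463 = (680944 + 848*(0*22) - 663278 + 2*(0*22)*(-413))*(1/183463) = (680944 + 848*0 - 663278 + 2*0*(-413))*(1/183463) = (680944 + 0 - 663278 + 0)*(1/183463) = 17666*(1/183463) = 17666/183463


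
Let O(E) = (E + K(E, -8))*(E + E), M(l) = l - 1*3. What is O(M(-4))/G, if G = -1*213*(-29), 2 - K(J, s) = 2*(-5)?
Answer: -70/6177 ≈ -0.011332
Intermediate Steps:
M(l) = -3 + l (M(l) = l - 3 = -3 + l)
K(J, s) = 12 (K(J, s) = 2 - 2*(-5) = 2 - 1*(-10) = 2 + 10 = 12)
G = 6177 (G = -213*(-29) = 6177)
O(E) = 2*E*(12 + E) (O(E) = (E + 12)*(E + E) = (12 + E)*(2*E) = 2*E*(12 + E))
O(M(-4))/G = (2*(-3 - 4)*(12 + (-3 - 4)))/6177 = (2*(-7)*(12 - 7))*(1/6177) = (2*(-7)*5)*(1/6177) = -70*1/6177 = -70/6177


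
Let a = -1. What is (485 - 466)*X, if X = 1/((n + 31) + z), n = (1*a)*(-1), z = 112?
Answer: 19/144 ≈ 0.13194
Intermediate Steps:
n = 1 (n = (1*(-1))*(-1) = -1*(-1) = 1)
X = 1/144 (X = 1/((1 + 31) + 112) = 1/(32 + 112) = 1/144 ≈ 0.0069444)
(485 - 466)*X = (485 - 466)*(1/144) = 19*(1/144) = 19/144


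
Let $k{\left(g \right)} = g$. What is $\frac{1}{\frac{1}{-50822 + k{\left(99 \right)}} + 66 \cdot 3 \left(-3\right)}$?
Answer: $- \frac{50723}{30129463} \approx -0.0016835$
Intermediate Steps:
$\frac{1}{\frac{1}{-50822 + k{\left(99 \right)}} + 66 \cdot 3 \left(-3\right)} = \frac{1}{\frac{1}{-50822 + 99} + 66 \cdot 3 \left(-3\right)} = \frac{1}{\frac{1}{-50723} + 66 \left(-9\right)} = \frac{1}{- \frac{1}{50723} - 594} = \frac{1}{- \frac{30129463}{50723}} = - \frac{50723}{30129463}$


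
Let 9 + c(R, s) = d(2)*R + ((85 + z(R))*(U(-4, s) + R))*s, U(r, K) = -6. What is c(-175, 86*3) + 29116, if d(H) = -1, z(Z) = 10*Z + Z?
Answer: 85953602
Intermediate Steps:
z(Z) = 11*Z
c(R, s) = -9 - R + s*(-6 + R)*(85 + 11*R) (c(R, s) = -9 + (-R + ((85 + 11*R)*(-6 + R))*s) = -9 + (-R + ((-6 + R)*(85 + 11*R))*s) = -9 + (-R + s*(-6 + R)*(85 + 11*R)) = -9 - R + s*(-6 + R)*(85 + 11*R))
c(-175, 86*3) + 29116 = (-9 - 1*(-175) - 43860*3 + 11*(86*3)*(-175)² + 19*(-175)*(86*3)) + 29116 = (-9 + 175 - 510*258 + 11*258*30625 + 19*(-175)*258) + 29116 = (-9 + 175 - 131580 + 86913750 - 857850) + 29116 = 85924486 + 29116 = 85953602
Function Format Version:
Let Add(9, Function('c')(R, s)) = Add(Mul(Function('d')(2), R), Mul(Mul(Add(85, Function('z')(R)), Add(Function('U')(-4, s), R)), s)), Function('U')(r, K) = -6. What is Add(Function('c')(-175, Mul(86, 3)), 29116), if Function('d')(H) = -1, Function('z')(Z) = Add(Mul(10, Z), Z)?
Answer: 85953602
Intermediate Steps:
Function('z')(Z) = Mul(11, Z)
Function('c')(R, s) = Add(-9, Mul(-1, R), Mul(s, Add(-6, R), Add(85, Mul(11, R)))) (Function('c')(R, s) = Add(-9, Add(Mul(-1, R), Mul(Mul(Add(85, Mul(11, R)), Add(-6, R)), s))) = Add(-9, Add(Mul(-1, R), Mul(Mul(Add(-6, R), Add(85, Mul(11, R))), s))) = Add(-9, Add(Mul(-1, R), Mul(s, Add(-6, R), Add(85, Mul(11, R))))) = Add(-9, Mul(-1, R), Mul(s, Add(-6, R), Add(85, Mul(11, R)))))
Add(Function('c')(-175, Mul(86, 3)), 29116) = Add(Add(-9, Mul(-1, -175), Mul(-510, Mul(86, 3)), Mul(11, Mul(86, 3), Pow(-175, 2)), Mul(19, -175, Mul(86, 3))), 29116) = Add(Add(-9, 175, Mul(-510, 258), Mul(11, 258, 30625), Mul(19, -175, 258)), 29116) = Add(Add(-9, 175, -131580, 86913750, -857850), 29116) = Add(85924486, 29116) = 85953602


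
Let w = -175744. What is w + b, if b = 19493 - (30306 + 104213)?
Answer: -290770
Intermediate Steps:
b = -115026 (b = 19493 - 1*134519 = 19493 - 134519 = -115026)
w + b = -175744 - 115026 = -290770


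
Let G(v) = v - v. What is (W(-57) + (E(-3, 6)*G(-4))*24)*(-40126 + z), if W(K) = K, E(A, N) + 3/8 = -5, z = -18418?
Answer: 3337008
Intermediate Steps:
E(A, N) = -43/8 (E(A, N) = -3/8 - 5 = -43/8)
G(v) = 0
(W(-57) + (E(-3, 6)*G(-4))*24)*(-40126 + z) = (-57 - 43/8*0*24)*(-40126 - 18418) = (-57 + 0*24)*(-58544) = (-57 + 0)*(-58544) = -57*(-58544) = 3337008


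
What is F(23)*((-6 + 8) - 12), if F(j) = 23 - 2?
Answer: -210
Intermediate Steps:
F(j) = 21
F(23)*((-6 + 8) - 12) = 21*((-6 + 8) - 12) = 21*(2 - 12) = 21*(-10) = -210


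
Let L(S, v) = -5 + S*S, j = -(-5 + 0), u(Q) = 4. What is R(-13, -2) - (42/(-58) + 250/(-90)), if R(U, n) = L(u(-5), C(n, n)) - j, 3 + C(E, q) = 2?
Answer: 2480/261 ≈ 9.5019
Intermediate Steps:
C(E, q) = -1 (C(E, q) = -3 + 2 = -1)
j = 5 (j = -1*(-5) = 5)
L(S, v) = -5 + S**2
R(U, n) = 6 (R(U, n) = (-5 + 4**2) - 1*5 = (-5 + 16) - 5 = 11 - 5 = 6)
R(-13, -2) - (42/(-58) + 250/(-90)) = 6 - (42/(-58) + 250/(-90)) = 6 - (42*(-1/58) + 250*(-1/90)) = 6 - (-21/29 - 25/9) = 6 - 1*(-914/261) = 6 + 914/261 = 2480/261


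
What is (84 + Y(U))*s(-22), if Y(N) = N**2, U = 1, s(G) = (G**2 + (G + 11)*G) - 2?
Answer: 61540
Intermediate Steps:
s(G) = -2 + G**2 + G*(11 + G) (s(G) = (G**2 + (11 + G)*G) - 2 = (G**2 + G*(11 + G)) - 2 = -2 + G**2 + G*(11 + G))
(84 + Y(U))*s(-22) = (84 + 1**2)*(-2 + 2*(-22)**2 + 11*(-22)) = (84 + 1)*(-2 + 2*484 - 242) = 85*(-2 + 968 - 242) = 85*724 = 61540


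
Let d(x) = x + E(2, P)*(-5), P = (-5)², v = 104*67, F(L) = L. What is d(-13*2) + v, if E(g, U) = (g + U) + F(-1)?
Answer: 6812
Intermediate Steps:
v = 6968
P = 25
E(g, U) = -1 + U + g (E(g, U) = (g + U) - 1 = (U + g) - 1 = -1 + U + g)
d(x) = -130 + x (d(x) = x + (-1 + 25 + 2)*(-5) = x + 26*(-5) = x - 130 = -130 + x)
d(-13*2) + v = (-130 - 13*2) + 6968 = (-130 - 26) + 6968 = -156 + 6968 = 6812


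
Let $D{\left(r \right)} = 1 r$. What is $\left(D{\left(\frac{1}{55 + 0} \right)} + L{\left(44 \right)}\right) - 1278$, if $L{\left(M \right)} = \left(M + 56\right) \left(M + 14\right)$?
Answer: $\frac{248711}{55} \approx 4522.0$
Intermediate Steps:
$L{\left(M \right)} = \left(14 + M\right) \left(56 + M\right)$ ($L{\left(M \right)} = \left(56 + M\right) \left(14 + M\right) = \left(14 + M\right) \left(56 + M\right)$)
$D{\left(r \right)} = r$
$\left(D{\left(\frac{1}{55 + 0} \right)} + L{\left(44 \right)}\right) - 1278 = \left(\frac{1}{55 + 0} + \left(784 + 44^{2} + 70 \cdot 44\right)\right) - 1278 = \left(\frac{1}{55} + \left(784 + 1936 + 3080\right)\right) - 1278 = \left(\frac{1}{55} + 5800\right) - 1278 = \frac{319001}{55} - 1278 = \frac{248711}{55}$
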